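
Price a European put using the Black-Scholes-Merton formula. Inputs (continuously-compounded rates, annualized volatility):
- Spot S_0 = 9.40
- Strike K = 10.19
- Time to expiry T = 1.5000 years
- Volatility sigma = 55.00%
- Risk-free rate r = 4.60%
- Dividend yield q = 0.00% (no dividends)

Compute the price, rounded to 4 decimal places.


d1 = (ln(S/K) + (r - q + 0.5*sigma^2) * T) / (sigma * sqrt(T)) = 0.31943995
d2 = d1 - sigma * sqrt(T) = -0.35416973
exp(-rT) = 0.93332668; exp(-qT) = 1.00000000
P = K * exp(-rT) * N(-d2) - S_0 * exp(-qT) * N(-d1)
N(-d1) = 0.37469646; N(-d2) = 0.63839416
P = 10.1900 * 0.93332668 * 0.63839416 - 9.4000 * 1.00000000 * 0.37469646 = 2.5494

Answer: Price = 2.5494


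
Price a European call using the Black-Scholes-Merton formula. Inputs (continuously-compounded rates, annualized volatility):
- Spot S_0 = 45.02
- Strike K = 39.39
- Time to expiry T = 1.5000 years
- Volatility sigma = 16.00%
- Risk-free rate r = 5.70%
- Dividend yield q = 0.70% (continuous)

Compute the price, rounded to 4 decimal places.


Answer: Price = 8.9646

Derivation:
d1 = (ln(S/K) + (r - q + 0.5*sigma^2) * T) / (sigma * sqrt(T)) = 1.16246077
d2 = d1 - sigma * sqrt(T) = 0.96650159
exp(-rT) = 0.91805314; exp(-qT) = 0.98955493
C = S_0 * exp(-qT) * N(d1) - K * exp(-rT) * N(d2)
N(d1) = 0.87747582; N(d2) = 0.83310337
C = 45.0200 * 0.98955493 * 0.87747582 - 39.3900 * 0.91805314 * 0.83310337 = 8.9646


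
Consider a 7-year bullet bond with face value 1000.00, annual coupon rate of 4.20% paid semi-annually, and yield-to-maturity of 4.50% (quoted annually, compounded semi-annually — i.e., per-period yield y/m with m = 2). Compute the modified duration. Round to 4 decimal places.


Coupon per period c = face * coupon_rate / m = 21.000000
Periods per year m = 2; per-period yield y/m = 0.022500
Number of cashflows N = 14
Cashflows (t years, CF_t, discount factor 1/(1+y/m)^(m*t), PV):
  t = 0.5000: CF_t = 21.000000, DF = 0.977995, PV = 20.537897
  t = 1.0000: CF_t = 21.000000, DF = 0.956474, PV = 20.085963
  t = 1.5000: CF_t = 21.000000, DF = 0.935427, PV = 19.643974
  t = 2.0000: CF_t = 21.000000, DF = 0.914843, PV = 19.211710
  t = 2.5000: CF_t = 21.000000, DF = 0.894712, PV = 18.788959
  t = 3.0000: CF_t = 21.000000, DF = 0.875024, PV = 18.375510
  t = 3.5000: CF_t = 21.000000, DF = 0.855769, PV = 17.971159
  t = 4.0000: CF_t = 21.000000, DF = 0.836938, PV = 17.575705
  t = 4.5000: CF_t = 21.000000, DF = 0.818522, PV = 17.188954
  t = 5.0000: CF_t = 21.000000, DF = 0.800510, PV = 16.810713
  t = 5.5000: CF_t = 21.000000, DF = 0.782895, PV = 16.440795
  t = 6.0000: CF_t = 21.000000, DF = 0.765667, PV = 16.079017
  t = 6.5000: CF_t = 21.000000, DF = 0.748819, PV = 15.725200
  t = 7.0000: CF_t = 1021.000000, DF = 0.732341, PV = 747.720536
Price P = sum_t PV_t = 982.156091
First compute Macaulay numerator sum_t t * PV_t:
  t * PV_t at t = 0.5000: 10.268949
  t * PV_t at t = 1.0000: 20.085963
  t * PV_t at t = 1.5000: 29.465961
  t * PV_t at t = 2.0000: 38.423421
  t * PV_t at t = 2.5000: 46.972397
  t * PV_t at t = 3.0000: 55.126529
  t * PV_t at t = 3.5000: 62.899055
  t * PV_t at t = 4.0000: 70.302821
  t * PV_t at t = 4.5000: 77.350292
  t * PV_t at t = 5.0000: 84.053564
  t * PV_t at t = 5.5000: 90.424372
  t * PV_t at t = 6.0000: 96.474102
  t * PV_t at t = 6.5000: 102.213800
  t * PV_t at t = 7.0000: 5234.043751
Macaulay duration D = 6018.104976 / 982.156091 = 6.127443
Modified duration = D / (1 + y/m) = 6.127443 / (1 + 0.022500) = 5.992609

Answer: Modified duration = 5.9926


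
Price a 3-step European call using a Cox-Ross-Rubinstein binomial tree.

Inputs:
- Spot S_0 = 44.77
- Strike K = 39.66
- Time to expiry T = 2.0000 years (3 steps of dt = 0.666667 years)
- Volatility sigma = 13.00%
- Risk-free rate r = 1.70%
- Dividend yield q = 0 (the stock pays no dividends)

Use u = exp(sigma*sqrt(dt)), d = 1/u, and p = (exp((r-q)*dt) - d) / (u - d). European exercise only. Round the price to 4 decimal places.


Answer: Price = V(0,0) = 7.1616

Derivation:
dt = T/N = 0.666667
u = exp(sigma*sqrt(dt)) = 1.111983; d = 1/u = 0.899295
p = (exp((r-q)*dt) - d) / (u - d) = 0.527078
Discount per step: exp(-r*dt) = 0.988731
Stock lattice S(k, i) with i counting down-moves:
  k=0: S(0,0) = 44.7700
  k=1: S(1,0) = 49.7835; S(1,1) = 40.2614
  k=2: S(2,0) = 55.3583; S(2,1) = 44.7700; S(2,2) = 36.2069
  k=3: S(3,0) = 61.5575; S(3,1) = 49.7835; S(3,2) = 40.2614; S(3,3) = 32.5607
Terminal payoffs V(N, i) = max(S_T - K, 0):
  V(3,0) = 21.897515; V(3,1) = 10.123461; V(3,2) = 0.601421; V(3,3) = 0.000000
Backward induction: V(k, i) = exp(-r*dt) * [p * V(k+1, i) + (1-p) * V(k+1, i+1)].
  V(2,0) = exp(-r*dt) * [p*21.897515 + (1-p)*10.123461] = 16.145286
  V(2,1) = exp(-r*dt) * [p*10.123461 + (1-p)*0.601421] = 5.556943
  V(2,2) = exp(-r*dt) * [p*0.601421 + (1-p)*0.000000] = 0.313424
  V(1,0) = exp(-r*dt) * [p*16.145286 + (1-p)*5.556943] = 11.012310
  V(1,1) = exp(-r*dt) * [p*5.556943 + (1-p)*0.313424] = 3.042490
  V(0,0) = exp(-r*dt) * [p*11.012310 + (1-p)*3.042490] = 7.161581


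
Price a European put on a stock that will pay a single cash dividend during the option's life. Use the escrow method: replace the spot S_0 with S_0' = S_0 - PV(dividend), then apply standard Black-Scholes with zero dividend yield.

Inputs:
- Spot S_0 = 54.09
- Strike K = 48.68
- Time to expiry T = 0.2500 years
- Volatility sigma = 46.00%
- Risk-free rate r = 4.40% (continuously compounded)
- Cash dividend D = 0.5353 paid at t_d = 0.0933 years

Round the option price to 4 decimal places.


PV(D) = D * exp(-r * t_d) = 0.5353 * 0.99590321 = 0.53310699
S_0' = S_0 - PV(D) = 54.0900 - 0.53310699 = 53.55689301
d1 = (ln(S_0'/K) + (r + sigma^2/2)*T) / (sigma*sqrt(T)) = 0.57794018
d2 = d1 - sigma*sqrt(T) = 0.34794018
exp(-rT) = 0.98906028
N(-d1) = 0.28165225; N(-d2) = 0.36394255
P = K * exp(-rT) * N(-d2) - S_0' * N(-d1) = 48.6800 * 0.98906028 * 0.36394255 - 53.55689301 * 0.28165225 = 2.4385

Answer: Price = 2.4385


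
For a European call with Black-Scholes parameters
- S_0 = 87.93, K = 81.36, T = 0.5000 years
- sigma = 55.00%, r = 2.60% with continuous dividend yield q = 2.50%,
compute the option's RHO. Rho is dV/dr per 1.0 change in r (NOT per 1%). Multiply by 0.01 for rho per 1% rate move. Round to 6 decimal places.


d1 = 0.3954200046; d2 = 0.0065112749
phi(d1) = 0.3689415594; exp(-qT) = 0.9875778005; exp(-rT) = 0.9870841350
N(d2) = 0.5025976045
Rho = K*T*exp(-rT)*N(d2) = 81.3600 * 0.5000 * 0.9870841350 * 0.5025976045 = 20.181597

Answer: Rho = 20.181597


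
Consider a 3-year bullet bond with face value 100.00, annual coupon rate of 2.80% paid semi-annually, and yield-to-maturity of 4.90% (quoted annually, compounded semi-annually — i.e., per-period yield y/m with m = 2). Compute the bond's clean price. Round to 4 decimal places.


Coupon per period c = face * coupon_rate / m = 1.400000
Periods per year m = 2; per-period yield y/m = 0.024500
Number of cashflows N = 6
Cashflows (t years, CF_t, discount factor 1/(1+y/m)^(m*t), PV):
  t = 0.5000: CF_t = 1.400000, DF = 0.976086, PV = 1.366520
  t = 1.0000: CF_t = 1.400000, DF = 0.952744, PV = 1.333841
  t = 1.5000: CF_t = 1.400000, DF = 0.929960, PV = 1.301944
  t = 2.0000: CF_t = 1.400000, DF = 0.907721, PV = 1.270809
  t = 2.5000: CF_t = 1.400000, DF = 0.886013, PV = 1.240418
  t = 3.0000: CF_t = 101.400000, DF = 0.864825, PV = 87.693253
Price P = sum_t PV_t = 94.206785

Answer: Price = 94.2068


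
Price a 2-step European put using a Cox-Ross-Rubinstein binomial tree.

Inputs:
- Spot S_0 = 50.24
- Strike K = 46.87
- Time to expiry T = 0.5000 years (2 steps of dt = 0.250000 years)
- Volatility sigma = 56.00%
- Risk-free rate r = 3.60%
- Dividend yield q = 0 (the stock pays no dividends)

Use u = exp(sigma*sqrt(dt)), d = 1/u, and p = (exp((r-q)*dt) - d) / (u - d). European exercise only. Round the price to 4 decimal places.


Answer: Price = V(0,0) = 5.4702

Derivation:
dt = T/N = 0.250000
u = exp(sigma*sqrt(dt)) = 1.323130; d = 1/u = 0.755784
p = (exp((r-q)*dt) - d) / (u - d) = 0.446389
Discount per step: exp(-r*dt) = 0.991040
Stock lattice S(k, i) with i counting down-moves:
  k=0: S(0,0) = 50.2400
  k=1: S(1,0) = 66.4740; S(1,1) = 37.9706
  k=2: S(2,0) = 87.9538; S(2,1) = 50.2400; S(2,2) = 28.6975
Terminal payoffs V(N, i) = max(K - S_T, 0):
  V(2,0) = 0.000000; V(2,1) = 0.000000; V(2,2) = 18.172457
Backward induction: V(k, i) = exp(-r*dt) * [p * V(k+1, i) + (1-p) * V(k+1, i+1)].
  V(1,0) = exp(-r*dt) * [p*0.000000 + (1-p)*0.000000] = 0.000000
  V(1,1) = exp(-r*dt) * [p*0.000000 + (1-p)*18.172457] = 9.970339
  V(0,0) = exp(-r*dt) * [p*0.000000 + (1-p)*9.970339] = 5.470238


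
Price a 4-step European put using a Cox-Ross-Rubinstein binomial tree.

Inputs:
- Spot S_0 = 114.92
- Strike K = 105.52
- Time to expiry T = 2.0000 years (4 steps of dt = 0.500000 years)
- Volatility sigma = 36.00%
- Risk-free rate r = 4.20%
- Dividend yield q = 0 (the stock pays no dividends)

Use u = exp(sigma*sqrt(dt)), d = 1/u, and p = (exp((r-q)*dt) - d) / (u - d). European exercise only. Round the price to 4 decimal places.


Answer: Price = V(0,0) = 13.4877

Derivation:
dt = T/N = 0.500000
u = exp(sigma*sqrt(dt)) = 1.289892; d = 1/u = 0.775259
p = (exp((r-q)*dt) - d) / (u - d) = 0.477939
Discount per step: exp(-r*dt) = 0.979219
Stock lattice S(k, i) with i counting down-moves:
  k=0: S(0,0) = 114.9200
  k=1: S(1,0) = 148.2344; S(1,1) = 89.0927
  k=2: S(2,0) = 191.2063; S(2,1) = 114.9200; S(2,2) = 69.0699
  k=3: S(3,0) = 246.6355; S(3,1) = 148.2344; S(3,2) = 89.0927; S(3,3) = 53.5471
  k=4: S(4,0) = 318.1331; S(4,1) = 191.2063; S(4,2) = 114.9200; S(4,3) = 69.0699; S(4,4) = 41.5128
Terminal payoffs V(N, i) = max(K - S_T, 0):
  V(4,0) = 0.000000; V(4,1) = 0.000000; V(4,2) = 0.000000; V(4,3) = 36.450078; V(4,4) = 64.007173
Backward induction: V(k, i) = exp(-r*dt) * [p * V(k+1, i) + (1-p) * V(k+1, i+1)].
  V(3,0) = exp(-r*dt) * [p*0.000000 + (1-p)*0.000000] = 0.000000
  V(3,1) = exp(-r*dt) * [p*0.000000 + (1-p)*0.000000] = 0.000000
  V(3,2) = exp(-r*dt) * [p*0.000000 + (1-p)*36.450078] = 18.633716
  V(3,3) = exp(-r*dt) * [p*36.450078 + (1-p)*64.007173] = 49.780124
  V(2,0) = exp(-r*dt) * [p*0.000000 + (1-p)*0.000000] = 0.000000
  V(2,1) = exp(-r*dt) * [p*0.000000 + (1-p)*18.633716] = 9.525779
  V(2,2) = exp(-r*dt) * [p*18.633716 + (1-p)*49.780124] = 34.168905
  V(1,0) = exp(-r*dt) * [p*0.000000 + (1-p)*9.525779] = 4.869692
  V(1,1) = exp(-r*dt) * [p*9.525779 + (1-p)*34.168905] = 21.925684
  V(0,0) = exp(-r*dt) * [p*4.869692 + (1-p)*21.925684] = 13.487722


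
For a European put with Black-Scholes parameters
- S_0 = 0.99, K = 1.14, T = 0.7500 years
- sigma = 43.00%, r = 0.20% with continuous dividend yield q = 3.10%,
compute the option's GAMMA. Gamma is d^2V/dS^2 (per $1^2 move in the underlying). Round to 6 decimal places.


Answer: Gamma = 1.024452

Derivation:
d1 = -0.2510563291; d2 = -0.6234472527
phi(d1) = 0.3865658024; exp(-qT) = 0.9770181987; exp(-rT) = 0.9985011244
Gamma = exp(-qT) * phi(d1) / (S * sigma * sqrt(T)) = 0.9770181987 * 0.3865658024 / (0.9900 * 0.4300 * 0.8660254038) = 1.024452


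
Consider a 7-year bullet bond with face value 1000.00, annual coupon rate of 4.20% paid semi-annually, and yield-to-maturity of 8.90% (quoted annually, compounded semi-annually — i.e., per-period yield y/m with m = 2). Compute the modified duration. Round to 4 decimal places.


Answer: Modified duration = 5.7233

Derivation:
Coupon per period c = face * coupon_rate / m = 21.000000
Periods per year m = 2; per-period yield y/m = 0.044500
Number of cashflows N = 14
Cashflows (t years, CF_t, discount factor 1/(1+y/m)^(m*t), PV):
  t = 0.5000: CF_t = 21.000000, DF = 0.957396, PV = 20.105314
  t = 1.0000: CF_t = 21.000000, DF = 0.916607, PV = 19.248744
  t = 1.5000: CF_t = 21.000000, DF = 0.877556, PV = 18.428669
  t = 2.0000: CF_t = 21.000000, DF = 0.840168, PV = 17.643532
  t = 2.5000: CF_t = 21.000000, DF = 0.804374, PV = 16.891844
  t = 3.0000: CF_t = 21.000000, DF = 0.770104, PV = 16.172182
  t = 3.5000: CF_t = 21.000000, DF = 0.737294, PV = 15.483181
  t = 4.0000: CF_t = 21.000000, DF = 0.705883, PV = 14.823534
  t = 4.5000: CF_t = 21.000000, DF = 0.675809, PV = 14.191990
  t = 5.0000: CF_t = 21.000000, DF = 0.647017, PV = 13.587353
  t = 5.5000: CF_t = 21.000000, DF = 0.619451, PV = 13.008476
  t = 6.0000: CF_t = 21.000000, DF = 0.593060, PV = 12.454261
  t = 6.5000: CF_t = 21.000000, DF = 0.567793, PV = 11.923658
  t = 7.0000: CF_t = 1021.000000, DF = 0.543603, PV = 555.018580
Price P = sum_t PV_t = 758.981316
First compute Macaulay numerator sum_t t * PV_t:
  t * PV_t at t = 0.5000: 10.052657
  t * PV_t at t = 1.0000: 19.248744
  t * PV_t at t = 1.5000: 27.643003
  t * PV_t at t = 2.0000: 35.287063
  t * PV_t at t = 2.5000: 42.229611
  t * PV_t at t = 3.0000: 48.516547
  t * PV_t at t = 3.5000: 54.191133
  t * PV_t at t = 4.0000: 59.294134
  t * PV_t at t = 4.5000: 63.863955
  t * PV_t at t = 5.0000: 67.936764
  t * PV_t at t = 5.5000: 71.546616
  t * PV_t at t = 6.0000: 74.725566
  t * PV_t at t = 6.5000: 77.503778
  t * PV_t at t = 7.0000: 3885.130057
Macaulay duration D = 4537.169629 / 758.981316 = 5.977973
Modified duration = D / (1 + y/m) = 5.977973 / (1 + 0.044500) = 5.723287


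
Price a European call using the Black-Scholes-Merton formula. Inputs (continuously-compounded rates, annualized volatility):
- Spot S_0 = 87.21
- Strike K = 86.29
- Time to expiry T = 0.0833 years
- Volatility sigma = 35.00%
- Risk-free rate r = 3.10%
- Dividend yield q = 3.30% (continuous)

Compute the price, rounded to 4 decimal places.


Answer: Price = 3.9553

Derivation:
d1 = (ln(S/K) + (r - q + 0.5*sigma^2) * T) / (sigma * sqrt(T)) = 0.15384492
d2 = d1 - sigma * sqrt(T) = 0.05282883
exp(-rT) = 0.99742103; exp(-qT) = 0.99725487
C = S_0 * exp(-qT) * N(d1) - K * exp(-rT) * N(d2)
N(d1) = 0.56113399; N(d2) = 0.52106585
C = 87.2100 * 0.99725487 * 0.56113399 - 86.2900 * 0.99742103 * 0.52106585 = 3.9553


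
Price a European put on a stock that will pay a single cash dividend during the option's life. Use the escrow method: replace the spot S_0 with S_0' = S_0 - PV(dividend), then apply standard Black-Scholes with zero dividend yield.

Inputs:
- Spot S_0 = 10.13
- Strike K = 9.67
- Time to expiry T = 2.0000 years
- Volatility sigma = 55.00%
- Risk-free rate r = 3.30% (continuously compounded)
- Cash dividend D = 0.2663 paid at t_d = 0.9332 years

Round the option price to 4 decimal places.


Answer: Price = 2.4709

Derivation:
PV(D) = D * exp(-r * t_d) = 0.2663 * 0.96967375 = 0.25822412
S_0' = S_0 - PV(D) = 10.1300 - 0.25822412 = 9.87177588
d1 = (ln(S_0'/K) + (r + sigma^2/2)*T) / (sigma*sqrt(T)) = 0.50031206
d2 = d1 - sigma*sqrt(T) = -0.27750540
exp(-rT) = 0.93613086
N(-d1) = 0.30842768; N(-d2) = 0.60930397
P = K * exp(-rT) * N(-d2) - S_0' * N(-d1) = 9.6700 * 0.93613086 * 0.60930397 - 9.87177588 * 0.30842768 = 2.4709


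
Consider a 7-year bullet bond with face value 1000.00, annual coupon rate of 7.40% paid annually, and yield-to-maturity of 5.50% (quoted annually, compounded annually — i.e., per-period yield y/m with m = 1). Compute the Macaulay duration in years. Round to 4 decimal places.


Coupon per period c = face * coupon_rate / m = 74.000000
Periods per year m = 1; per-period yield y/m = 0.055000
Number of cashflows N = 7
Cashflows (t years, CF_t, discount factor 1/(1+y/m)^(m*t), PV):
  t = 1.0000: CF_t = 74.000000, DF = 0.947867, PV = 70.142180
  t = 2.0000: CF_t = 74.000000, DF = 0.898452, PV = 66.485479
  t = 3.0000: CF_t = 74.000000, DF = 0.851614, PV = 63.019411
  t = 4.0000: CF_t = 74.000000, DF = 0.807217, PV = 59.734039
  t = 5.0000: CF_t = 74.000000, DF = 0.765134, PV = 56.619942
  t = 6.0000: CF_t = 74.000000, DF = 0.725246, PV = 53.668192
  t = 7.0000: CF_t = 1074.000000, DF = 0.687437, PV = 738.307132
Price P = sum_t PV_t = 1107.976375
Macaulay numerator sum_t t * PV_t:
  t * PV_t at t = 1.0000: 70.142180
  t * PV_t at t = 2.0000: 132.970958
  t * PV_t at t = 3.0000: 189.058233
  t * PV_t at t = 4.0000: 238.936156
  t * PV_t at t = 5.0000: 283.099711
  t * PV_t at t = 6.0000: 322.009150
  t * PV_t at t = 7.0000: 5168.149927
Macaulay duration D = (sum_t t * PV_t) / P = 6404.366315 / 1107.976375 = 5.780237

Answer: Macaulay duration = 5.7802 years


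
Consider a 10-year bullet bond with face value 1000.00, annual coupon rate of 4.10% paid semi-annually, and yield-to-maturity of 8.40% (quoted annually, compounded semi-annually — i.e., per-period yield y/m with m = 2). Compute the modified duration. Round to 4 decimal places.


Coupon per period c = face * coupon_rate / m = 20.500000
Periods per year m = 2; per-period yield y/m = 0.042000
Number of cashflows N = 20
Cashflows (t years, CF_t, discount factor 1/(1+y/m)^(m*t), PV):
  t = 0.5000: CF_t = 20.500000, DF = 0.959693, PV = 19.673704
  t = 1.0000: CF_t = 20.500000, DF = 0.921010, PV = 18.880714
  t = 1.5000: CF_t = 20.500000, DF = 0.883887, PV = 18.119688
  t = 2.0000: CF_t = 20.500000, DF = 0.848260, PV = 17.389335
  t = 2.5000: CF_t = 20.500000, DF = 0.814069, PV = 16.688422
  t = 3.0000: CF_t = 20.500000, DF = 0.781257, PV = 16.015760
  t = 3.5000: CF_t = 20.500000, DF = 0.749766, PV = 15.370211
  t = 4.0000: CF_t = 20.500000, DF = 0.719545, PV = 14.750682
  t = 4.5000: CF_t = 20.500000, DF = 0.690543, PV = 14.156125
  t = 5.0000: CF_t = 20.500000, DF = 0.662709, PV = 13.585533
  t = 5.5000: CF_t = 20.500000, DF = 0.635997, PV = 13.037939
  t = 6.0000: CF_t = 20.500000, DF = 0.610362, PV = 12.512418
  t = 6.5000: CF_t = 20.500000, DF = 0.585760, PV = 12.008078
  t = 7.0000: CF_t = 20.500000, DF = 0.562150, PV = 11.524068
  t = 7.5000: CF_t = 20.500000, DF = 0.539491, PV = 11.059566
  t = 8.0000: CF_t = 20.500000, DF = 0.517746, PV = 10.613787
  t = 8.5000: CF_t = 20.500000, DF = 0.496877, PV = 10.185976
  t = 9.0000: CF_t = 20.500000, DF = 0.476849, PV = 9.775409
  t = 9.5000: CF_t = 20.500000, DF = 0.457629, PV = 9.381390
  t = 10.0000: CF_t = 1020.500000, DF = 0.439183, PV = 448.186354
Price P = sum_t PV_t = 712.915159
First compute Macaulay numerator sum_t t * PV_t:
  t * PV_t at t = 0.5000: 9.836852
  t * PV_t at t = 1.0000: 18.880714
  t * PV_t at t = 1.5000: 27.179531
  t * PV_t at t = 2.0000: 34.778671
  t * PV_t at t = 2.5000: 41.721054
  t * PV_t at t = 3.0000: 48.047279
  t * PV_t at t = 3.5000: 53.795738
  t * PV_t at t = 4.0000: 59.002729
  t * PV_t at t = 4.5000: 63.702563
  t * PV_t at t = 5.0000: 67.927663
  t * PV_t at t = 5.5000: 71.708666
  t * PV_t at t = 6.0000: 75.074506
  t * PV_t at t = 6.5000: 78.052510
  t * PV_t at t = 7.0000: 80.668473
  t * PV_t at t = 7.5000: 82.946743
  t * PV_t at t = 8.0000: 84.910294
  t * PV_t at t = 8.5000: 86.580794
  t * PV_t at t = 9.0000: 87.978677
  t * PV_t at t = 9.5000: 89.123207
  t * PV_t at t = 10.0000: 4481.863544
Macaulay duration D = 5643.780211 / 712.915159 = 7.916482
Modified duration = D / (1 + y/m) = 7.916482 / (1 + 0.042000) = 7.597392

Answer: Modified duration = 7.5974


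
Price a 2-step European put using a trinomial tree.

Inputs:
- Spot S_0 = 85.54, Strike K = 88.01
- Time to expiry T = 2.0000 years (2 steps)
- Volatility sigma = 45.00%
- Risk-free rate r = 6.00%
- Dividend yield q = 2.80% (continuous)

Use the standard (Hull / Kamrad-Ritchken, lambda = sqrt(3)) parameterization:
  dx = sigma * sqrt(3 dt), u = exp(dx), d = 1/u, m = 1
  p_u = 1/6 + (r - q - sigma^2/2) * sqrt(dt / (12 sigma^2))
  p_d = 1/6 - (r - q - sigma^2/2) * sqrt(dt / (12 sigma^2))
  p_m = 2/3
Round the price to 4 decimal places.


Answer: Price = V(0,0) = 16.0293

Derivation:
dt = T/N = 1.000000; dx = sigma*sqrt(3*dt) = 0.779423
u = exp(dx) = 2.180214; d = 1/u = 0.458671
p_u = 0.122243, p_m = 0.666667, p_d = 0.211091
Discount per step: exp(-r*dt) = 0.941765
Stock lattice S(k, j) with j the centered position index:
  k=0: S(0,+0) = 85.5400
  k=1: S(1,-1) = 39.2347; S(1,+0) = 85.5400; S(1,+1) = 186.4955
  k=2: S(2,-2) = 17.9958; S(2,-1) = 39.2347; S(2,+0) = 85.5400; S(2,+1) = 186.4955; S(2,+2) = 406.6000
Terminal payoffs V(N, j) = max(K - S_T, 0):
  V(2,-2) = 70.014200; V(2,-1) = 48.775313; V(2,+0) = 2.470000; V(2,+1) = 0.000000; V(2,+2) = 0.000000
Backward induction: V(k, j) = exp(-r*dt) * [p_u * V(k+1, j+1) + p_m * V(k+1, j) + p_d * V(k+1, j-1)]
  V(1,-1) = exp(-r*dt) * [p_u*2.470000 + p_m*48.775313 + p_d*70.014200] = 44.826251
  V(1,+0) = exp(-r*dt) * [p_u*0.000000 + p_m*2.470000 + p_d*48.775313] = 11.247188
  V(1,+1) = exp(-r*dt) * [p_u*0.000000 + p_m*0.000000 + p_d*2.470000] = 0.491030
  V(0,+0) = exp(-r*dt) * [p_u*0.491030 + p_m*11.247188 + p_d*44.826251] = 16.029349


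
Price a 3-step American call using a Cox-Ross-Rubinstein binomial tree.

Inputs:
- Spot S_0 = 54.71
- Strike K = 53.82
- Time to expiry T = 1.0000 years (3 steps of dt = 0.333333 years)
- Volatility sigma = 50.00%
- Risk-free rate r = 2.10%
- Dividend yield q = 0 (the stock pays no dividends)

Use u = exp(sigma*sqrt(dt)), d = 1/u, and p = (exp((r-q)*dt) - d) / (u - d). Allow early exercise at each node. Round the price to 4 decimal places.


Answer: Price = V(0,0) = 12.4948

Derivation:
dt = T/N = 0.333333
u = exp(sigma*sqrt(dt)) = 1.334658; d = 1/u = 0.749256
p = (exp((r-q)*dt) - d) / (u - d) = 0.440328
Discount per step: exp(-r*dt) = 0.993024
Stock lattice S(k, i) with i counting down-moves:
  k=0: S(0,0) = 54.7100
  k=1: S(1,0) = 73.0191; S(1,1) = 40.9918
  k=2: S(2,0) = 97.4556; S(2,1) = 54.7100; S(2,2) = 30.7133
  k=3: S(3,0) = 130.0699; S(3,1) = 73.0191; S(3,2) = 40.9918; S(3,3) = 23.0121
Terminal payoffs V(N, i) = max(S_T - K, 0):
  V(3,0) = 76.249889; V(3,1) = 19.199143; V(3,2) = 0.000000; V(3,3) = 0.000000
Backward induction: V(k, i) = exp(-r*dt) * [p * V(k+1, i) + (1-p) * V(k+1, i+1)]; then take max(V_cont, immediate exercise) for American.
  V(2,0) = exp(-r*dt) * [p*76.249889 + (1-p)*19.199143] = 44.011014; exercise = 43.635589; V(2,0) = max -> 44.011014
  V(2,1) = exp(-r*dt) * [p*19.199143 + (1-p)*0.000000] = 8.394945; exercise = 0.890000; V(2,1) = max -> 8.394945
  V(2,2) = exp(-r*dt) * [p*0.000000 + (1-p)*0.000000] = 0.000000; exercise = 0.000000; V(2,2) = max -> 0.000000
  V(1,0) = exp(-r*dt) * [p*44.011014 + (1-p)*8.394945] = 23.909734; exercise = 19.199143; V(1,0) = max -> 23.909734
  V(1,1) = exp(-r*dt) * [p*8.394945 + (1-p)*0.000000] = 3.670742; exercise = 0.000000; V(1,1) = max -> 3.670742
  V(0,0) = exp(-r*dt) * [p*23.909734 + (1-p)*3.670742] = 12.494763; exercise = 0.890000; V(0,0) = max -> 12.494763


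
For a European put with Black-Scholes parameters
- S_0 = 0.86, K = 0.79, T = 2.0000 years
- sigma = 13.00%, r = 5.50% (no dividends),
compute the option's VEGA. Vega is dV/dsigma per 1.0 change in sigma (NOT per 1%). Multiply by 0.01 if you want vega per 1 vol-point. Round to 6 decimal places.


d1 = 1.1520370996; d2 = 0.9681893365
phi(d1) = 0.2054539675; exp(-qT) = 1.0000000000; exp(-rT) = 0.8958341353
Vega = S * exp(-qT) * phi(d1) * sqrt(T) = 0.8600 * 1.0000000000 * 0.2054539675 * 1.4142135624 = 0.249878

Answer: Vega = 0.249878


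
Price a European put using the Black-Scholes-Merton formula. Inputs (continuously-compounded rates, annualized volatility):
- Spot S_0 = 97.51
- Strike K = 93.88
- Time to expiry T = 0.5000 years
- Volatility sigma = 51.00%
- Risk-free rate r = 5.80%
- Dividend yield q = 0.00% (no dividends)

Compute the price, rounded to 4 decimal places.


d1 = (ln(S/K) + (r - q + 0.5*sigma^2) * T) / (sigma * sqrt(T)) = 0.36592794
d2 = d1 - sigma * sqrt(T) = 0.00530348
exp(-rT) = 0.97141646; exp(-qT) = 1.00000000
P = K * exp(-rT) * N(-d2) - S_0 * exp(-qT) * N(-d1)
N(-d1) = 0.35720942; N(-d2) = 0.49788423
P = 93.8800 * 0.97141646 * 0.49788423 - 97.5100 * 1.00000000 * 0.35720942 = 10.5738

Answer: Price = 10.5738


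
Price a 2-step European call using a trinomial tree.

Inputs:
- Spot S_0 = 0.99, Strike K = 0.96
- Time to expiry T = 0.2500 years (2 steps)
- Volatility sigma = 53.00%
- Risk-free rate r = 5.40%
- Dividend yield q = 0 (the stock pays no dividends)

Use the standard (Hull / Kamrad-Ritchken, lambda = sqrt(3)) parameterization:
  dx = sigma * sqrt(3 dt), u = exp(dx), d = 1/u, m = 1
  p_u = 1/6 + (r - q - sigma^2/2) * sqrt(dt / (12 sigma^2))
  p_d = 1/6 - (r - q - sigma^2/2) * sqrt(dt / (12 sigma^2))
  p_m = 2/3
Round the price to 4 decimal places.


Answer: Price = V(0,0) = 0.1164

Derivation:
dt = T/N = 0.125000; dx = sigma*sqrt(3*dt) = 0.324557
u = exp(dx) = 1.383418; d = 1/u = 0.722847
p_u = 0.150019, p_m = 0.666667, p_d = 0.183314
Discount per step: exp(-r*dt) = 0.993273
Stock lattice S(k, j) with j the centered position index:
  k=0: S(0,+0) = 0.9900
  k=1: S(1,-1) = 0.7156; S(1,+0) = 0.9900; S(1,+1) = 1.3696
  k=2: S(2,-2) = 0.5173; S(2,-1) = 0.7156; S(2,+0) = 0.9900; S(2,+1) = 1.3696; S(2,+2) = 1.8947
Terminal payoffs V(N, j) = max(S_T - K, 0):
  V(2,-2) = 0.000000; V(2,-1) = 0.000000; V(2,+0) = 0.030000; V(2,+1) = 0.409584; V(2,+2) = 0.934707
Backward induction: V(k, j) = exp(-r*dt) * [p_u * V(k+1, j+1) + p_m * V(k+1, j) + p_d * V(k+1, j-1)]
  V(1,-1) = exp(-r*dt) * [p_u*0.030000 + p_m*0.000000 + p_d*0.000000] = 0.004470
  V(1,+0) = exp(-r*dt) * [p_u*0.409584 + p_m*0.030000 + p_d*0.000000] = 0.080897
  V(1,+1) = exp(-r*dt) * [p_u*0.934707 + p_m*0.409584 + p_d*0.030000] = 0.415962
  V(0,+0) = exp(-r*dt) * [p_u*0.415962 + p_m*0.080897 + p_d*0.004470] = 0.116365


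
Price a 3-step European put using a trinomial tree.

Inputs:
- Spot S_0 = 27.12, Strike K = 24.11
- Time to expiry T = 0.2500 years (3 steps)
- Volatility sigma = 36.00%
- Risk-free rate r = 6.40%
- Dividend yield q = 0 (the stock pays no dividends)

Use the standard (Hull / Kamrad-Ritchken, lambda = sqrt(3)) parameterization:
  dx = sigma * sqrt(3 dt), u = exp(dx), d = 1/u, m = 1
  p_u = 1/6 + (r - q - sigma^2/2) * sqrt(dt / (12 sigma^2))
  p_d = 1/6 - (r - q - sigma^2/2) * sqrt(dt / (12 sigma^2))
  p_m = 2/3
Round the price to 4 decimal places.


dt = T/N = 0.083333; dx = sigma*sqrt(3*dt) = 0.180000
u = exp(dx) = 1.197217; d = 1/u = 0.835270
p_u = 0.166481, p_m = 0.666667, p_d = 0.166852
Discount per step: exp(-r*dt) = 0.994681
Stock lattice S(k, j) with j the centered position index:
  k=0: S(0,+0) = 27.1200
  k=1: S(1,-1) = 22.6525; S(1,+0) = 27.1200; S(1,+1) = 32.4685
  k=2: S(2,-2) = 18.9210; S(2,-1) = 22.6525; S(2,+0) = 27.1200; S(2,+1) = 32.4685; S(2,+2) = 38.8719
  k=3: S(3,-3) = 15.8041; S(3,-2) = 18.9210; S(3,-1) = 22.6525; S(3,+0) = 27.1200; S(3,+1) = 32.4685; S(3,+2) = 38.8719; S(3,+3) = 46.5381
Terminal payoffs V(N, j) = max(K - S_T, 0):
  V(3,-3) = 8.305867; V(3,-2) = 5.189018; V(3,-1) = 1.457472; V(3,+0) = 0.000000; V(3,+1) = 0.000000; V(3,+2) = 0.000000; V(3,+3) = 0.000000
Backward induction: V(k, j) = exp(-r*dt) * [p_u * V(k+1, j+1) + p_m * V(k+1, j) + p_d * V(k+1, j-1)]
  V(2,-2) = exp(-r*dt) * [p_u*1.457472 + p_m*5.189018 + p_d*8.305867] = 5.060774
  V(2,-1) = exp(-r*dt) * [p_u*0.000000 + p_m*1.457472 + p_d*5.189018] = 1.827672
  V(2,+0) = exp(-r*dt) * [p_u*0.000000 + p_m*0.000000 + p_d*1.457472] = 0.241888
  V(2,+1) = exp(-r*dt) * [p_u*0.000000 + p_m*0.000000 + p_d*0.000000] = 0.000000
  V(2,+2) = exp(-r*dt) * [p_u*0.000000 + p_m*0.000000 + p_d*0.000000] = 0.000000
  V(1,-1) = exp(-r*dt) * [p_u*0.241888 + p_m*1.827672 + p_d*5.060774] = 2.091930
  V(1,+0) = exp(-r*dt) * [p_u*0.000000 + p_m*0.241888 + p_d*1.827672] = 0.463729
  V(1,+1) = exp(-r*dt) * [p_u*0.000000 + p_m*0.000000 + p_d*0.241888] = 0.040145
  V(0,+0) = exp(-r*dt) * [p_u*0.040145 + p_m*0.463729 + p_d*2.091930] = 0.661342

Answer: Price = V(0,0) = 0.6613


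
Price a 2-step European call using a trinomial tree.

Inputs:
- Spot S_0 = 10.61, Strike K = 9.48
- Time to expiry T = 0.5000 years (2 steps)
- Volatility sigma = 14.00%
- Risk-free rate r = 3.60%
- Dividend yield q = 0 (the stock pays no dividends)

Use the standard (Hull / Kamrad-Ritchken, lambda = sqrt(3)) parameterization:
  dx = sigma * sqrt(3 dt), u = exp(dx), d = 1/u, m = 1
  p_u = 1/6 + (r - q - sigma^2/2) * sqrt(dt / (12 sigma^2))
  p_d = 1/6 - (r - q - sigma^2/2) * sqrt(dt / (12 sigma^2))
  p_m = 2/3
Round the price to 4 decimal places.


Answer: Price = V(0,0) = 1.3357

Derivation:
dt = T/N = 0.250000; dx = sigma*sqrt(3*dt) = 0.121244
u = exp(dx) = 1.128900; d = 1/u = 0.885818
p_u = 0.193678, p_m = 0.666667, p_d = 0.139655
Discount per step: exp(-r*dt) = 0.991040
Stock lattice S(k, j) with j the centered position index:
  k=0: S(0,+0) = 10.6100
  k=1: S(1,-1) = 9.3985; S(1,+0) = 10.6100; S(1,+1) = 11.9776
  k=2: S(2,-2) = 8.3254; S(2,-1) = 9.3985; S(2,+0) = 10.6100; S(2,+1) = 11.9776; S(2,+2) = 13.5215
Terminal payoffs V(N, j) = max(S_T - K, 0):
  V(2,-2) = 0.000000; V(2,-1) = 0.000000; V(2,+0) = 1.130000; V(2,+1) = 2.497627; V(2,+2) = 4.041541
Backward induction: V(k, j) = exp(-r*dt) * [p_u * V(k+1, j+1) + p_m * V(k+1, j) + p_d * V(k+1, j-1)]
  V(1,-1) = exp(-r*dt) * [p_u*1.130000 + p_m*0.000000 + p_d*0.000000] = 0.216896
  V(1,+0) = exp(-r*dt) * [p_u*2.497627 + p_m*1.130000 + p_d*0.000000] = 1.225986
  V(1,+1) = exp(-r*dt) * [p_u*4.041541 + p_m*2.497627 + p_d*1.130000] = 2.582308
  V(0,+0) = exp(-r*dt) * [p_u*2.582308 + p_m*1.225986 + p_d*0.216896] = 1.335677


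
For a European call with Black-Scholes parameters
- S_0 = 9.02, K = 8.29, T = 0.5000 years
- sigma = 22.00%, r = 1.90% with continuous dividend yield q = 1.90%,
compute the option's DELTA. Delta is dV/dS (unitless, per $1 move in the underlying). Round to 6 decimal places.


d1 = 0.6202892708; d2 = 0.4647257789
phi(d1) = 0.3291249138; exp(-qT) = 0.9905449824; exp(-rT) = 0.9905449824
N(d1) = 0.7324663213
Delta = exp(-qT) * N(d1) = 0.9905449824 * 0.7324663213 = 0.725541

Answer: Delta = 0.725541


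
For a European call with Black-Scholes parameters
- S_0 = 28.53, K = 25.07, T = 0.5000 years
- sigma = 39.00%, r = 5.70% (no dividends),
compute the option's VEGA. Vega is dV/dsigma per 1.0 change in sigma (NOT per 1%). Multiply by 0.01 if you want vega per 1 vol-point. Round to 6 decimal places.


d1 = 0.7100412854; d2 = 0.4342696407
phi(d1) = 0.3100511960; exp(-qT) = 1.0000000000; exp(-rT) = 0.9719022941
Vega = S * exp(-qT) * phi(d1) * sqrt(T) = 28.5300 * 1.0000000000 * 0.3100511960 * 0.7071067812 = 6.254897

Answer: Vega = 6.254897


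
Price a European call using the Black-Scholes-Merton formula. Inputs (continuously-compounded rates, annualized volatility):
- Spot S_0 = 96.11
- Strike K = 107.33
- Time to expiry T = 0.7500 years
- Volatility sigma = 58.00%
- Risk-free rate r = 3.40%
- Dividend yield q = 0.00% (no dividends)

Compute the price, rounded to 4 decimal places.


Answer: Price = 15.9219

Derivation:
d1 = (ln(S/K) + (r - q + 0.5*sigma^2) * T) / (sigma * sqrt(T)) = 0.08209357
d2 = d1 - sigma * sqrt(T) = -0.42020116
exp(-rT) = 0.97482238; exp(-qT) = 1.00000000
C = S_0 * exp(-qT) * N(d1) - K * exp(-rT) * N(d2)
N(d1) = 0.53271385; N(d2) = 0.33716925
C = 96.1100 * 1.00000000 * 0.53271385 - 107.3300 * 0.97482238 * 0.33716925 = 15.9219


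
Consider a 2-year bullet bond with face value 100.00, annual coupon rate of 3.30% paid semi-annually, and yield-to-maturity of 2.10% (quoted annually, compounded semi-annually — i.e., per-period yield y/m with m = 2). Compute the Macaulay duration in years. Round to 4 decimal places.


Coupon per period c = face * coupon_rate / m = 1.650000
Periods per year m = 2; per-period yield y/m = 0.010500
Number of cashflows N = 4
Cashflows (t years, CF_t, discount factor 1/(1+y/m)^(m*t), PV):
  t = 0.5000: CF_t = 1.650000, DF = 0.989609, PV = 1.632855
  t = 1.0000: CF_t = 1.650000, DF = 0.979326, PV = 1.615888
  t = 1.5000: CF_t = 1.650000, DF = 0.969150, PV = 1.599098
  t = 2.0000: CF_t = 101.650000, DF = 0.959080, PV = 97.490458
Price P = sum_t PV_t = 102.338299
Macaulay numerator sum_t t * PV_t:
  t * PV_t at t = 0.5000: 0.816428
  t * PV_t at t = 1.0000: 1.615888
  t * PV_t at t = 1.5000: 2.398647
  t * PV_t at t = 2.0000: 194.980916
Macaulay duration D = (sum_t t * PV_t) / P = 199.811879 / 102.338299 = 1.952464

Answer: Macaulay duration = 1.9525 years


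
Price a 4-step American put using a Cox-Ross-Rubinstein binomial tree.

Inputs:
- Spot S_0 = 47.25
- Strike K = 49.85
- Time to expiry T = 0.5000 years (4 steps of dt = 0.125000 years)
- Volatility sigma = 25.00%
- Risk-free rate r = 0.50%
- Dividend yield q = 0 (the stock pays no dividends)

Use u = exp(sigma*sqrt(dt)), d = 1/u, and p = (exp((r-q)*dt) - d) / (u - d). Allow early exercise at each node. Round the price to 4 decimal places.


dt = T/N = 0.125000
u = exp(sigma*sqrt(dt)) = 1.092412; d = 1/u = 0.915405
p = (exp((r-q)*dt) - d) / (u - d) = 0.481449
Discount per step: exp(-r*dt) = 0.999375
Stock lattice S(k, i) with i counting down-moves:
  k=0: S(0,0) = 47.2500
  k=1: S(1,0) = 51.6165; S(1,1) = 43.2529
  k=2: S(2,0) = 56.3865; S(2,1) = 47.2500; S(2,2) = 39.5939
  k=3: S(3,0) = 61.5973; S(3,1) = 51.6165; S(3,2) = 43.2529; S(3,3) = 36.2445
  k=4: S(4,0) = 67.2896; S(4,1) = 56.3865; S(4,2) = 47.2500; S(4,3) = 39.5939; S(4,4) = 33.1784
Terminal payoffs V(N, i) = max(K - S_T, 0):
  V(4,0) = 0.000000; V(4,1) = 0.000000; V(4,2) = 2.600000; V(4,3) = 10.256065; V(4,4) = 16.671593
Backward induction: V(k, i) = exp(-r*dt) * [p * V(k+1, i) + (1-p) * V(k+1, i+1)]; then take max(V_cont, immediate exercise) for American.
  V(3,0) = exp(-r*dt) * [p*0.000000 + (1-p)*0.000000] = 0.000000; exercise = 0.000000; V(3,0) = max -> 0.000000
  V(3,1) = exp(-r*dt) * [p*0.000000 + (1-p)*2.600000] = 1.347389; exercise = 0.000000; V(3,1) = max -> 1.347389
  V(3,2) = exp(-r*dt) * [p*2.600000 + (1-p)*10.256065] = 6.565952; exercise = 6.597099; V(3,2) = max -> 6.597099
  V(3,3) = exp(-r*dt) * [p*10.256065 + (1-p)*16.671593] = 13.574355; exercise = 13.605501; V(3,3) = max -> 13.605501
  V(2,0) = exp(-r*dt) * [p*0.000000 + (1-p)*1.347389] = 0.698253; exercise = 0.000000; V(2,0) = max -> 0.698253
  V(2,1) = exp(-r*dt) * [p*1.347389 + (1-p)*6.597099] = 4.067087; exercise = 2.600000; V(2,1) = max -> 4.067087
  V(2,2) = exp(-r*dt) * [p*6.597099 + (1-p)*13.605501] = 10.224918; exercise = 10.256065; V(2,2) = max -> 10.256065
  V(1,0) = exp(-r*dt) * [p*0.698253 + (1-p)*4.067087] = 2.443637; exercise = 0.000000; V(1,0) = max -> 2.443637
  V(1,1) = exp(-r*dt) * [p*4.067087 + (1-p)*10.256065] = 7.271839; exercise = 6.597099; V(1,1) = max -> 7.271839
  V(0,0) = exp(-r*dt) * [p*2.443637 + (1-p)*7.271839] = 4.944213; exercise = 2.600000; V(0,0) = max -> 4.944213

Answer: Price = V(0,0) = 4.9442


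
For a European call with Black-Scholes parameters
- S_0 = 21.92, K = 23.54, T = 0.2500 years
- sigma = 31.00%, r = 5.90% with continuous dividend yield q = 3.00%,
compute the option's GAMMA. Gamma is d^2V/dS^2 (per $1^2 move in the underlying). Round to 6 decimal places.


Answer: Gamma = 0.110155

Derivation:
d1 = -0.3357363855; d2 = -0.4907363855
phi(d1) = 0.3770799694; exp(-qT) = 0.9925280548; exp(-rT) = 0.9853582484
Gamma = exp(-qT) * phi(d1) / (S * sigma * sqrt(T)) = 0.9925280548 * 0.3770799694 / (21.9200 * 0.3100 * 0.5000000000) = 0.110155


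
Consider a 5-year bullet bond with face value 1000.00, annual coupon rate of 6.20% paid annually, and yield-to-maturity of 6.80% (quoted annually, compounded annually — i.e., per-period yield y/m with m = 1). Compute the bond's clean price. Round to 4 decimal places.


Answer: Price = 975.2665

Derivation:
Coupon per period c = face * coupon_rate / m = 62.000000
Periods per year m = 1; per-period yield y/m = 0.068000
Number of cashflows N = 5
Cashflows (t years, CF_t, discount factor 1/(1+y/m)^(m*t), PV):
  t = 1.0000: CF_t = 62.000000, DF = 0.936330, PV = 58.052434
  t = 2.0000: CF_t = 62.000000, DF = 0.876713, PV = 54.356212
  t = 3.0000: CF_t = 62.000000, DF = 0.820892, PV = 50.895330
  t = 4.0000: CF_t = 62.000000, DF = 0.768626, PV = 47.654803
  t = 5.0000: CF_t = 1062.000000, DF = 0.719687, PV = 764.307732
Price P = sum_t PV_t = 975.266511


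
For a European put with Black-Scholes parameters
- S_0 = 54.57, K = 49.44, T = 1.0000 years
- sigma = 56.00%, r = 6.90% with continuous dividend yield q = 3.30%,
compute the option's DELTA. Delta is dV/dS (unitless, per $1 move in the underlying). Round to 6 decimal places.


Answer: Delta = -0.291548

Derivation:
d1 = 0.5205794072; d2 = -0.0394205928
phi(d1) = 0.3483874722; exp(-qT) = 0.9675385596; exp(-rT) = 0.9333266801
N(-d1) = 0.3013298989
Delta = -exp(-qT) * N(-d1) = -0.9675385596 * 0.3013298989 = -0.291548


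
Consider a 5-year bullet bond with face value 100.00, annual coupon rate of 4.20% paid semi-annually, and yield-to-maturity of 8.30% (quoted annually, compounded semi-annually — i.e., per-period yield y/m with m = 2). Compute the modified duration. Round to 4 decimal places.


Coupon per period c = face * coupon_rate / m = 2.100000
Periods per year m = 2; per-period yield y/m = 0.041500
Number of cashflows N = 10
Cashflows (t years, CF_t, discount factor 1/(1+y/m)^(m*t), PV):
  t = 0.5000: CF_t = 2.100000, DF = 0.960154, PV = 2.016323
  t = 1.0000: CF_t = 2.100000, DF = 0.921895, PV = 1.935979
  t = 1.5000: CF_t = 2.100000, DF = 0.885161, PV = 1.858838
  t = 2.0000: CF_t = 2.100000, DF = 0.849890, PV = 1.784770
  t = 2.5000: CF_t = 2.100000, DF = 0.816025, PV = 1.713653
  t = 3.0000: CF_t = 2.100000, DF = 0.783510, PV = 1.645370
  t = 3.5000: CF_t = 2.100000, DF = 0.752290, PV = 1.579808
  t = 4.0000: CF_t = 2.100000, DF = 0.722314, PV = 1.516859
  t = 4.5000: CF_t = 2.100000, DF = 0.693532, PV = 1.456417
  t = 5.0000: CF_t = 102.100000, DF = 0.665897, PV = 67.988115
Price P = sum_t PV_t = 83.496132
First compute Macaulay numerator sum_t t * PV_t:
  t * PV_t at t = 0.5000: 1.008161
  t * PV_t at t = 1.0000: 1.935979
  t * PV_t at t = 1.5000: 2.788257
  t * PV_t at t = 2.0000: 3.569540
  t * PV_t at t = 2.5000: 4.284133
  t * PV_t at t = 3.0000: 4.936111
  t * PV_t at t = 3.5000: 5.529329
  t * PV_t at t = 4.0000: 6.067434
  t * PV_t at t = 4.5000: 6.553878
  t * PV_t at t = 5.0000: 339.940574
Macaulay duration D = 376.613396 / 83.496132 = 4.510549
Modified duration = D / (1 + y/m) = 4.510549 / (1 + 0.041500) = 4.330820

Answer: Modified duration = 4.3308


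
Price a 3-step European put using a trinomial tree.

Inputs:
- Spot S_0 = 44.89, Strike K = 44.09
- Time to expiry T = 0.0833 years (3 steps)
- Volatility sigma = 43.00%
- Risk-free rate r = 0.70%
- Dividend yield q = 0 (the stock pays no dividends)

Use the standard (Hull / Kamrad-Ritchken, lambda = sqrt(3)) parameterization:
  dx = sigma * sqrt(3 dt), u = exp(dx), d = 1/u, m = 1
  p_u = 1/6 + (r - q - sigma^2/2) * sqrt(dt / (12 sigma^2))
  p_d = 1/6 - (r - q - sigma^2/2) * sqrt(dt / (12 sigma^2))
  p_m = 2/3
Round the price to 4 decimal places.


dt = T/N = 0.027767; dx = sigma*sqrt(3*dt) = 0.124105
u = exp(dx) = 1.132135; d = 1/u = 0.883287
p_u = 0.157108, p_m = 0.666667, p_d = 0.176226
Discount per step: exp(-r*dt) = 0.999806
Stock lattice S(k, j) with j the centered position index:
  k=0: S(0,+0) = 44.8900
  k=1: S(1,-1) = 39.6507; S(1,+0) = 44.8900; S(1,+1) = 50.8216
  k=2: S(2,-2) = 35.0230; S(2,-1) = 39.6507; S(2,+0) = 44.8900; S(2,+1) = 50.8216; S(2,+2) = 57.5369
  k=3: S(3,-3) = 30.9353; S(3,-2) = 35.0230; S(3,-1) = 39.6507; S(3,+0) = 44.8900; S(3,+1) = 50.8216; S(3,+2) = 57.5369; S(3,+3) = 65.1395
Terminal payoffs V(N, j) = max(K - S_T, 0):
  V(3,-3) = 13.154679; V(3,-2) = 9.067031; V(3,-1) = 4.439261; V(3,+0) = 0.000000; V(3,+1) = 0.000000; V(3,+2) = 0.000000; V(3,+3) = 0.000000
Backward induction: V(k, j) = exp(-r*dt) * [p_u * V(k+1, j+1) + p_m * V(k+1, j) + p_d * V(k+1, j-1)]
  V(2,-2) = exp(-r*dt) * [p_u*4.439261 + p_m*9.067031 + p_d*13.154679] = 9.058561
  V(2,-1) = exp(-r*dt) * [p_u*0.000000 + p_m*4.439261 + p_d*9.067031] = 4.556466
  V(2,+0) = exp(-r*dt) * [p_u*0.000000 + p_m*0.000000 + p_d*4.439261] = 0.782160
  V(2,+1) = exp(-r*dt) * [p_u*0.000000 + p_m*0.000000 + p_d*0.000000] = 0.000000
  V(2,+2) = exp(-r*dt) * [p_u*0.000000 + p_m*0.000000 + p_d*0.000000] = 0.000000
  V(1,-1) = exp(-r*dt) * [p_u*0.782160 + p_m*4.556466 + p_d*9.058561] = 4.755954
  V(1,+0) = exp(-r*dt) * [p_u*0.000000 + p_m*0.782160 + p_d*4.556466] = 1.324149
  V(1,+1) = exp(-r*dt) * [p_u*0.000000 + p_m*0.000000 + p_d*0.782160] = 0.137810
  V(0,+0) = exp(-r*dt) * [p_u*0.137810 + p_m*1.324149 + p_d*4.755954] = 1.742200

Answer: Price = V(0,0) = 1.7422


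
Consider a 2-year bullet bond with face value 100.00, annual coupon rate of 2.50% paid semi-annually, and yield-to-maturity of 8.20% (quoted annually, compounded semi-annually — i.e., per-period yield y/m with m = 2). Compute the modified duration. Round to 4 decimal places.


Coupon per period c = face * coupon_rate / m = 1.250000
Periods per year m = 2; per-period yield y/m = 0.041000
Number of cashflows N = 4
Cashflows (t years, CF_t, discount factor 1/(1+y/m)^(m*t), PV):
  t = 0.5000: CF_t = 1.250000, DF = 0.960615, PV = 1.200768
  t = 1.0000: CF_t = 1.250000, DF = 0.922781, PV = 1.153476
  t = 1.5000: CF_t = 1.250000, DF = 0.886437, PV = 1.108046
  t = 2.0000: CF_t = 101.250000, DF = 0.851524, PV = 86.216843
Price P = sum_t PV_t = 89.679133
First compute Macaulay numerator sum_t t * PV_t:
  t * PV_t at t = 0.5000: 0.600384
  t * PV_t at t = 1.0000: 1.153476
  t * PV_t at t = 1.5000: 1.662069
  t * PV_t at t = 2.0000: 172.433685
Macaulay duration D = 175.849614 / 89.679133 = 1.960875
Modified duration = D / (1 + y/m) = 1.960875 / (1 + 0.041000) = 1.883646

Answer: Modified duration = 1.8836
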